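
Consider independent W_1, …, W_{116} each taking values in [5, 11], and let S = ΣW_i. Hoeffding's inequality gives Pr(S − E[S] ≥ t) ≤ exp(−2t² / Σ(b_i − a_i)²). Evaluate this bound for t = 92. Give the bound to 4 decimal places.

0.0174

Σ(b_i − a_i)² = 116·(6)² = 4176.
Exponent = 2·92²/4176 = 4.0536.
Bound = exp(−4.0536) = 0.01736.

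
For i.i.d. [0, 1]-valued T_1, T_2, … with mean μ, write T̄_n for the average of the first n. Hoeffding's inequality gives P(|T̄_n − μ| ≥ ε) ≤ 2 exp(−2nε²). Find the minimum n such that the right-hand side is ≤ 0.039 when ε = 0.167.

71

Require 2·exp(−2nε²) ≤ 0.039, i.e. 2nε² ≥ ln(2/0.039) = 3.937341.
So n ≥ 3.937341 / (2·0.167²) = 70.589.
The smallest integer n is 71.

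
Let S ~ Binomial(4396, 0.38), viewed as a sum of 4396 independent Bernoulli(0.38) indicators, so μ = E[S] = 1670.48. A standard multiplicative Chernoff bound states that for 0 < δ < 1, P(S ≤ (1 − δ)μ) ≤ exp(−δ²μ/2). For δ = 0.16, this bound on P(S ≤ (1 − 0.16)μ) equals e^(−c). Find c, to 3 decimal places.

c = δ²μ/2 = 0.16²·1670.48/2 = 21.3821.

21.382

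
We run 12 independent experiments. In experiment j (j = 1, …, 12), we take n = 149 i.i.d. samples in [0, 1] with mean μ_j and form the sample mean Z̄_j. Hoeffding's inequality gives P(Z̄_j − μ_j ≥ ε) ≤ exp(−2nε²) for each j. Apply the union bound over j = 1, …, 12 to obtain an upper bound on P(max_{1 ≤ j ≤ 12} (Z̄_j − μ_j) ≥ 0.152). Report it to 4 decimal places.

0.0123

Per-experiment Hoeffding bound: exp(−2·149·0.152²) = exp(−6.88499) = 0.001023.
Union bound over 12 events: 12·0.001023 = 0.01228.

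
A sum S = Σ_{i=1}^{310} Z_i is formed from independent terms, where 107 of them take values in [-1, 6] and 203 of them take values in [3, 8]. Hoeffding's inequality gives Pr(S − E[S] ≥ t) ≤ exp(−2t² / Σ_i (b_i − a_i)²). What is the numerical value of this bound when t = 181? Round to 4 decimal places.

0.0017

Σ(b_i − a_i)² = 107·7² + 203·5² = 10318.
Exponent = 2·181² / 10318 = 6.35026.
Bound = exp(−6.35026) = 0.00175.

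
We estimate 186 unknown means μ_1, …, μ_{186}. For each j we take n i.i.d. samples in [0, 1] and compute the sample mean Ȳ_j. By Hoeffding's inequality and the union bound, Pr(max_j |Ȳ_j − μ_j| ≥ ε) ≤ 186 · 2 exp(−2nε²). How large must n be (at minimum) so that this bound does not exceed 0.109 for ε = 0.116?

303

Need 2·186·exp(−2nε²) ≤ 0.109, i.e. exp(−2nε²) ≤ 0.109/372.
So 2nε² ≥ ln(372/0.109) = 8.135301.
Hence n ≥ 8.135301/(2·0.116²) = 302.293.
The smallest integer n is 303.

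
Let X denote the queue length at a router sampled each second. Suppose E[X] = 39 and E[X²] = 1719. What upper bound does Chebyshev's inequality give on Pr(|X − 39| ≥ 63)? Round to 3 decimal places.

0.050

Var(X) = E[X²] − (E[X])² = 1719 − 1521 = 198.
Chebyshev's inequality: Pr(|X − μ| ≥ t) ≤ Var(X)/t² = 198/3969 = 0.0499.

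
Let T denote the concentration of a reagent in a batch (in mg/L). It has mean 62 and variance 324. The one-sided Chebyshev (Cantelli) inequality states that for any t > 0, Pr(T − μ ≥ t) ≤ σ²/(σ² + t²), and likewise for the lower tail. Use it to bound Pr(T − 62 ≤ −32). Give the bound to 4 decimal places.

0.2404

Here σ² = 324 and t = 32, so σ² + t² = 1348.
Cantelli's bound: 324/1348 = 0.2404.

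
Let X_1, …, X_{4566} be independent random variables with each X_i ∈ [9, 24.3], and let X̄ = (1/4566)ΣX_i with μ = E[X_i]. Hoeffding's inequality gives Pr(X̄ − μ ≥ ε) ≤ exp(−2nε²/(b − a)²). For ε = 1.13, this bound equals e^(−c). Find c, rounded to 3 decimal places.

49.813

c = 2nε²/(b − a)² = 2·4566·1.13² / 15.3² = 49.8127.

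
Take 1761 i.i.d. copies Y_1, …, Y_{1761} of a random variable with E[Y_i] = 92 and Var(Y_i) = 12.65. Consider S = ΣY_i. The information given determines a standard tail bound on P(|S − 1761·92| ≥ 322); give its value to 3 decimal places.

With mean and variance of each term known, Chebyshev's inequality bounds the deviation of the sum (or sample mean).
Var(S) = n·Var(Y_i) = 1761·12.65 = 22276.65.
Chebyshev: P(|S − 1761·92| ≥ 322) ≤ Var(S)/322² = 22276.65/103684 = 0.2149.

0.215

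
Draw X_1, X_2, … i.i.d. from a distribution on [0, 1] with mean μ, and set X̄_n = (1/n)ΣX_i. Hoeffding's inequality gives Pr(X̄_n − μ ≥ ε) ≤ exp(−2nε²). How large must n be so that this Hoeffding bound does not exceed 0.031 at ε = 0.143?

85

Require exp(−2nε²) ≤ 0.031, i.e. 2nε² ≥ ln(1/0.031) = 3.473768.
So n ≥ 3.473768 / (2·0.143²) = 84.937.
The smallest integer n is 85.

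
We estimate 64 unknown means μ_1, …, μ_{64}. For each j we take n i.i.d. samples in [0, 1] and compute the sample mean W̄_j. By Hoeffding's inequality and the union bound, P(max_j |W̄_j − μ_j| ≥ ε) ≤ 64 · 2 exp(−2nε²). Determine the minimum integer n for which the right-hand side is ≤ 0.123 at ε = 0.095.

Need 2·64·exp(−2nε²) ≤ 0.123, i.e. exp(−2nε²) ≤ 0.123/128.
So 2nε² ≥ ln(128/0.123) = 6.947601.
Hence n ≥ 6.947601/(2·0.095²) = 384.909.
The smallest integer n is 385.

385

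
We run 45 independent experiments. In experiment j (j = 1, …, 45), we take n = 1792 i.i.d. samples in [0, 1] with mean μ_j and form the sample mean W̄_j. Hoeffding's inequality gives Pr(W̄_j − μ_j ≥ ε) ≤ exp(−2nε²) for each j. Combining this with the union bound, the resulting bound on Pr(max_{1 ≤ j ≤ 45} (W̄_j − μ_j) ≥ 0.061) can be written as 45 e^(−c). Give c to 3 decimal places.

Union bound over the 45 events: Pr(max_{1 ≤ j ≤ 45} (W̄_j − μ_j) ≥ 0.061) ≤ 45·exp(−2nε²) = 45 exp(−2·1792·0.061²).
So c = 2·1792·0.061² = 13.3361.

13.336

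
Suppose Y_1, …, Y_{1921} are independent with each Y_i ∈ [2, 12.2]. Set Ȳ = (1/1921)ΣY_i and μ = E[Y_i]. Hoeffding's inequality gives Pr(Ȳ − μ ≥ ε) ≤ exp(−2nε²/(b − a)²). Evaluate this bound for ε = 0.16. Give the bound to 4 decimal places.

0.3885

Exponent: 2nε²/(b − a)² = 2·1921·0.16² / 10.2² = 0.94536.
Bound = exp(−0.94536) = 0.38854.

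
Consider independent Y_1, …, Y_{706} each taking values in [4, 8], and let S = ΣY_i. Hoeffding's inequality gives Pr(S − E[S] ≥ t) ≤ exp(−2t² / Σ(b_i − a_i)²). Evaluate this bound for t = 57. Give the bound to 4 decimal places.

0.5626

Σ(b_i − a_i)² = 706·(4)² = 11296.
Exponent = 2·57²/11296 = 0.5752.
Bound = exp(−0.5752) = 0.56257.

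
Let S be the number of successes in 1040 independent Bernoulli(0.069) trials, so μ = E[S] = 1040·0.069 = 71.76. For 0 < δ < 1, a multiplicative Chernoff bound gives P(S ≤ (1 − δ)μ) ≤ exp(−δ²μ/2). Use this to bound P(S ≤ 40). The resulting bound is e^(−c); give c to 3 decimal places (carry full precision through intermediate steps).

Write 40 = (1 − δ)μ, so δ = 1 − 40/71.76 = 0.4425864…
Then the exponent is δ²μ/2 = (μ − 40)²/(2μ) = 7.028272.

7.028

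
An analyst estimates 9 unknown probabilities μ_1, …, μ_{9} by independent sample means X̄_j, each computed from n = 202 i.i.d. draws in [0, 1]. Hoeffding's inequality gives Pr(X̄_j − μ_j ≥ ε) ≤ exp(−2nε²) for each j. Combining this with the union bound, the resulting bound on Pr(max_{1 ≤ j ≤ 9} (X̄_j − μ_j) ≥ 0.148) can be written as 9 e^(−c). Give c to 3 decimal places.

Union bound over the 9 events: Pr(max_{1 ≤ j ≤ 9} (X̄_j − μ_j) ≥ 0.148) ≤ 9·exp(−2nε²) = 9 exp(−2·202·0.148²).
So c = 2·202·0.148² = 8.8492.

8.849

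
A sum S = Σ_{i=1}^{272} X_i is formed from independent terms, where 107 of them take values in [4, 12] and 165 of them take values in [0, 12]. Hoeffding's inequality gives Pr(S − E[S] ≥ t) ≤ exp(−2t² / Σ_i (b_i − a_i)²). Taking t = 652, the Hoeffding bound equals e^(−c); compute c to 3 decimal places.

Σ(b_i − a_i)² = 107·8² + 165·12² = 30608.
c = 2t² / 30608 = 2·652² / 30608 = 27.7773.

27.777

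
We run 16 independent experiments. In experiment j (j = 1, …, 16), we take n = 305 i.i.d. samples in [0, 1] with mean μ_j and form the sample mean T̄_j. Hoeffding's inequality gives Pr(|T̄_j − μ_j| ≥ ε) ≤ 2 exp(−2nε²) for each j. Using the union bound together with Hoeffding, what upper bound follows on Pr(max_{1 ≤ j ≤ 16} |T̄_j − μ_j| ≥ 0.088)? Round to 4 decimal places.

Per-experiment Hoeffding bound: 2·exp(−2·305·0.088²) = 2·exp(−4.72384) = 0.017762.
Union bound over 16 events: 16·0.017762 = 0.28419.

0.2842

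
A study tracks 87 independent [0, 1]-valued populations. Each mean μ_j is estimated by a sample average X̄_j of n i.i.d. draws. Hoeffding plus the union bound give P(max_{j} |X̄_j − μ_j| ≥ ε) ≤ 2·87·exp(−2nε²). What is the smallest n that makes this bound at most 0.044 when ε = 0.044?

Need 2·87·exp(−2nε²) ≤ 0.044, i.e. exp(−2nε²) ≤ 0.044/174.
So 2nε² ≥ ln(174/0.044) = 8.282621.
Hence n ≥ 8.282621/(2·0.044²) = 2139.107.
The smallest integer n is 2140.

2140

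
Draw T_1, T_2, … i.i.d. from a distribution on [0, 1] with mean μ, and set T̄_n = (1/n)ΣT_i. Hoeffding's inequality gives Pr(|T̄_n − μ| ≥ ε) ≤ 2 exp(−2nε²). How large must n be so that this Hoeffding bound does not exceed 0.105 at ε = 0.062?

Require 2·exp(−2nε²) ≤ 0.105, i.e. 2nε² ≥ ln(2/0.105) = 2.946942.
So n ≥ 2.946942 / (2·0.062²) = 383.317.
The smallest integer n is 384.

384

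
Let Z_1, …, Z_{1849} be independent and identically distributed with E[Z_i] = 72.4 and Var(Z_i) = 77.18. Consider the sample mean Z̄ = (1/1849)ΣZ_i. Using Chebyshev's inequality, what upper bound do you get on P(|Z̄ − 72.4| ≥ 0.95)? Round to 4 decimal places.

Var(Z̄) = Var(Z_i)/n = 77.18/1849 = 0.041741.
Chebyshev: P(|Z̄ − 72.4| ≥ 0.95) ≤ Var(Z̄)/(0.95)² = 77.18/(1849·0.95²) = 0.0463.

0.0463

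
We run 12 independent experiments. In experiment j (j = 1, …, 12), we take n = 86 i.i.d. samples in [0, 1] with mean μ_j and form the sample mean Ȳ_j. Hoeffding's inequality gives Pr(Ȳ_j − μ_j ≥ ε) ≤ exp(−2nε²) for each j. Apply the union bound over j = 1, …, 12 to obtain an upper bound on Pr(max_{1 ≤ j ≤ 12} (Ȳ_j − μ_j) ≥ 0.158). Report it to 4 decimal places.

0.1638

Per-experiment Hoeffding bound: exp(−2·86·0.158²) = exp(−4.29381) = 0.013653.
Union bound over 12 events: 12·0.013653 = 0.16383.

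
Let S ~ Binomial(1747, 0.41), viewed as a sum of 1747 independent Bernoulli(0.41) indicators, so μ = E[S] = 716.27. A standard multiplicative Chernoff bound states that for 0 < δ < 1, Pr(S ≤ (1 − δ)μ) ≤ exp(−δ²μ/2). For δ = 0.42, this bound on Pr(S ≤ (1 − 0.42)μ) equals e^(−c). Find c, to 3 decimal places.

63.175

c = δ²μ/2 = 0.42²·716.27/2 = 63.1750.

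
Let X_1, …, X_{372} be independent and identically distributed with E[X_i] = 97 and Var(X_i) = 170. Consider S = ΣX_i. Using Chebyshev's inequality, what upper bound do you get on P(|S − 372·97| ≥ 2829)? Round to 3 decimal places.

0.008

Var(S) = n·Var(X_i) = 372·170 = 63240.
Chebyshev: P(|S − 372·97| ≥ 2829) ≤ Var(S)/2829² = 63240/8003241 = 0.0079.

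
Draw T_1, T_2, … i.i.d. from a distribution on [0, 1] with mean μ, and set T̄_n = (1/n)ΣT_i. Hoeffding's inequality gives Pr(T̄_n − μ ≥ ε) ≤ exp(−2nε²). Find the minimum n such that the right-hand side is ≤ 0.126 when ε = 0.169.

Require exp(−2nε²) ≤ 0.126, i.e. 2nε² ≥ ln(1/0.126) = 2.071473.
So n ≥ 2.071473 / (2·0.169²) = 36.264.
The smallest integer n is 37.

37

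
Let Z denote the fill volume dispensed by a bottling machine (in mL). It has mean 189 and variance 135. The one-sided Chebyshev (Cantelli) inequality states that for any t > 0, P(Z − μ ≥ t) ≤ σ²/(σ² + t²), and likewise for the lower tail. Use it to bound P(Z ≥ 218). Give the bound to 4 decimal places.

Here σ² = 135 and t = 29, so σ² + t² = 976.
Cantelli's bound: 135/976 = 0.1383.

0.1383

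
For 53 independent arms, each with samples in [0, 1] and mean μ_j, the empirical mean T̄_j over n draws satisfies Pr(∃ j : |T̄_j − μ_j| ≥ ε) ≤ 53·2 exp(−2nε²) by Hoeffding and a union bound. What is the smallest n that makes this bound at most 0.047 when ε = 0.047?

1748

Need 2·53·exp(−2nε²) ≤ 0.047, i.e. exp(−2nε²) ≤ 0.047/106.
So 2nε² ≥ ln(106/0.047) = 7.721047.
Hence n ≥ 7.721047/(2·0.047²) = 1747.634.
The smallest integer n is 1748.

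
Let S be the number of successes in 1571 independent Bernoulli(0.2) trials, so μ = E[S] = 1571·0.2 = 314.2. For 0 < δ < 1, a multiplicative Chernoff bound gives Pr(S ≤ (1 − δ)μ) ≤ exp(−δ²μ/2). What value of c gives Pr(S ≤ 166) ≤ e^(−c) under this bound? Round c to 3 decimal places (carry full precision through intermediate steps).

Write 166 = (1 − δ)μ, so δ = 1 − 166/314.2 = 0.4716741…
Then the exponent is δ²μ/2 = (μ − 166)²/(2μ) = 34.951050.

34.951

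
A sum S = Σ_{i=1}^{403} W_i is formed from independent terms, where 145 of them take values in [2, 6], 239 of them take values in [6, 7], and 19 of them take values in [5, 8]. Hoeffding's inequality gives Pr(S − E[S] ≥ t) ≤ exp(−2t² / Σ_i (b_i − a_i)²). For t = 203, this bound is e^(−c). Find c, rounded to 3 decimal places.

30.190

Σ(b_i − a_i)² = 145·4² + 239·1² + 19·3² = 2730.
c = 2t² / 2730 = 2·203² / 2730 = 30.1897.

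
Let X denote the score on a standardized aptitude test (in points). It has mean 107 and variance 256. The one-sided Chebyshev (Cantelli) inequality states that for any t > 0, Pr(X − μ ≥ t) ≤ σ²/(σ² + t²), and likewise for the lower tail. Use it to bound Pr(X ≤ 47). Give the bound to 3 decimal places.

0.066

Here σ² = 256 and t = 60, so σ² + t² = 3856.
Cantelli's bound: 256/3856 = 0.0664.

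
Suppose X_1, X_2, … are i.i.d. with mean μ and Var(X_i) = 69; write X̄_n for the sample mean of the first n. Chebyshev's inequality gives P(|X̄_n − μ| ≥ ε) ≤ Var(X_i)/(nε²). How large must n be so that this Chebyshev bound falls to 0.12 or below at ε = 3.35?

52

Require 69/(n·3.35²) ≤ 0.12, i.e. n ≥ 69/(0.12·3.35²) = 51.236.
The smallest integer n is 52.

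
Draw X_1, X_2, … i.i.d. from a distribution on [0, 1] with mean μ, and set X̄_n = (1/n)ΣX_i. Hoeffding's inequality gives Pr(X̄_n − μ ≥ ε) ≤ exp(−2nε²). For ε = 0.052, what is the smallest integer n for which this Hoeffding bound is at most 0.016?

765

Require exp(−2nε²) ≤ 0.016, i.e. 2nε² ≥ ln(1/0.016) = 4.135167.
So n ≥ 4.135167 / (2·0.052²) = 764.639.
The smallest integer n is 765.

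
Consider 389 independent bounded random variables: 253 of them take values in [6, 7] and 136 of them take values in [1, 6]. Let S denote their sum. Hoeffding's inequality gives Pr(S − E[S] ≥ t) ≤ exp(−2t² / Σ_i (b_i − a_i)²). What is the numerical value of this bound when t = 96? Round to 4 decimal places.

Σ(b_i − a_i)² = 253·1² + 136·5² = 3653.
Exponent = 2·96² / 3653 = 5.04572.
Bound = exp(−5.04572) = 0.00644.

0.0064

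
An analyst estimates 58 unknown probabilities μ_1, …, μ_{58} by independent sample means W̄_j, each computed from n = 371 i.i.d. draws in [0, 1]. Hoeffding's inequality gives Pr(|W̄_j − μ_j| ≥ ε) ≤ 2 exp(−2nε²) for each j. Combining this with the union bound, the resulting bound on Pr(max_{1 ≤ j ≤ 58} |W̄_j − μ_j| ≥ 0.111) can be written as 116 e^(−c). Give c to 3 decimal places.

9.142

Union bound over the 58 events: Pr(max_{1 ≤ j ≤ 58} |W̄_j − μ_j| ≥ 0.111) ≤ 58·2·exp(−2nε²) = 116 exp(−2·371·0.111²).
So c = 2·371·0.111² = 9.1422.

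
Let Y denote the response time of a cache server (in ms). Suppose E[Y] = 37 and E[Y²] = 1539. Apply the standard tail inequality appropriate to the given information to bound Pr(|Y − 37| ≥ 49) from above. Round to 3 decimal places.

0.071

The first two moments determine the variance, so Chebyshev's inequality is the sharpest standard bound available.
Var(Y) = E[Y²] − (E[Y])² = 1539 − 1369 = 170.
Chebyshev's inequality: Pr(|Y − μ| ≥ t) ≤ Var(Y)/t² = 170/2401 = 0.0708.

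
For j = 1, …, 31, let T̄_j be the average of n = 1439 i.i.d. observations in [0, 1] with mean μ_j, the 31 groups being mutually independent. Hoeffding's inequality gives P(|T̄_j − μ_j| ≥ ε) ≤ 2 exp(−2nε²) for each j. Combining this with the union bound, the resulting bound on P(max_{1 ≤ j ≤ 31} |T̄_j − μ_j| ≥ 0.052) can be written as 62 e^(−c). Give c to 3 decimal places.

7.782

Union bound over the 31 events: P(max_{1 ≤ j ≤ 31} |T̄_j − μ_j| ≥ 0.052) ≤ 31·2·exp(−2nε²) = 62 exp(−2·1439·0.052²).
So c = 2·1439·0.052² = 7.7821.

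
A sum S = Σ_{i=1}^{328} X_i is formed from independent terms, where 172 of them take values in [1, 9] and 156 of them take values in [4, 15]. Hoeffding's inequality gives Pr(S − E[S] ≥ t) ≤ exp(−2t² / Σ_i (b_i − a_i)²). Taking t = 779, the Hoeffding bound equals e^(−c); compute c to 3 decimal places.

40.613

Σ(b_i − a_i)² = 172·8² + 156·11² = 29884.
c = 2t² / 29884 = 2·779² / 29884 = 40.6131.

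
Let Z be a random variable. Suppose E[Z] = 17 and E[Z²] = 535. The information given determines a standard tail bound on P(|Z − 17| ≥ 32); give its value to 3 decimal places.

The first two moments determine the variance, so Chebyshev's inequality is the sharpest standard bound available.
Var(Z) = E[Z²] − (E[Z])² = 535 − 289 = 246.
Chebyshev's inequality: P(|Z − μ| ≥ t) ≤ Var(Z)/t² = 246/1024 = 0.2402.

0.240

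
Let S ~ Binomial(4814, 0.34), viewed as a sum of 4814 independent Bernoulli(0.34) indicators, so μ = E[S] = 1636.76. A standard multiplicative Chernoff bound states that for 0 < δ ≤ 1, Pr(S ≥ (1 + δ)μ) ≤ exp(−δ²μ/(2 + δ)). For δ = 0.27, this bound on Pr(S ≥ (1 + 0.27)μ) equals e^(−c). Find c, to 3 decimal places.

52.564

c = δ²μ/(2 + δ) = 0.27²·1636.76/(2 + 0.27) = 52.5638.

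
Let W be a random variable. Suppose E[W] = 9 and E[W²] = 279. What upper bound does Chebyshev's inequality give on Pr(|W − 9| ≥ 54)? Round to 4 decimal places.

Var(W) = E[W²] − (E[W])² = 279 − 81 = 198.
Chebyshev's inequality: Pr(|W − μ| ≥ t) ≤ Var(W)/t² = 198/2916 = 0.0679.

0.0679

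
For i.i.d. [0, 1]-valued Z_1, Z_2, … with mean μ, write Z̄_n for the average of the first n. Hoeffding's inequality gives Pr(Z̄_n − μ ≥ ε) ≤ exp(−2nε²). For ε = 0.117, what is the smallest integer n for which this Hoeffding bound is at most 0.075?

Require exp(−2nε²) ≤ 0.075, i.e. 2nε² ≥ ln(1/0.075) = 2.590267.
So n ≥ 2.590267 / (2·0.117²) = 94.611.
The smallest integer n is 95.

95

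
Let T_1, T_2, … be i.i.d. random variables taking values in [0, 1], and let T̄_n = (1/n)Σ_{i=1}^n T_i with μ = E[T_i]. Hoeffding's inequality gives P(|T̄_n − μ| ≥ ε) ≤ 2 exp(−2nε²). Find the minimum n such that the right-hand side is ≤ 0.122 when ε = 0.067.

312

Require 2·exp(−2nε²) ≤ 0.122, i.e. 2nε² ≥ ln(2/0.122) = 2.796881.
So n ≥ 2.796881 / (2·0.067²) = 311.526.
The smallest integer n is 312.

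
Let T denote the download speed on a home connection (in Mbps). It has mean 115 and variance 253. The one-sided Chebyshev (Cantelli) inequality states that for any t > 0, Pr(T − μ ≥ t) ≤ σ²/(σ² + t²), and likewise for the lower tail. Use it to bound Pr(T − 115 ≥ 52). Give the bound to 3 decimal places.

0.086

Here σ² = 253 and t = 52, so σ² + t² = 2957.
Cantelli's bound: 253/2957 = 0.0856.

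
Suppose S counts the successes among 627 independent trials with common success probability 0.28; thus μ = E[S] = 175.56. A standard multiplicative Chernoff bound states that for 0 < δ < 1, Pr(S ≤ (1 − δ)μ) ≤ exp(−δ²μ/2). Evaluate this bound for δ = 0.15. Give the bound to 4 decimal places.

0.1388

Exponent = δ²μ/2 = 0.15²·175.56/2 = 1.9750.
Bound = exp(−1.9750) = 0.13875.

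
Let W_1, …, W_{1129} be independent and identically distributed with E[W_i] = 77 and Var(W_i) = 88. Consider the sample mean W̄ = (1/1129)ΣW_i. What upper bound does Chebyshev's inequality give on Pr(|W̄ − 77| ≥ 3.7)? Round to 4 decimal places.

0.0057

Var(W̄) = Var(W_i)/n = 88/1129 = 0.077945.
Chebyshev: Pr(|W̄ − 77| ≥ 3.7) ≤ Var(W̄)/(3.7)² = 88/(1129·3.7²) = 0.0057.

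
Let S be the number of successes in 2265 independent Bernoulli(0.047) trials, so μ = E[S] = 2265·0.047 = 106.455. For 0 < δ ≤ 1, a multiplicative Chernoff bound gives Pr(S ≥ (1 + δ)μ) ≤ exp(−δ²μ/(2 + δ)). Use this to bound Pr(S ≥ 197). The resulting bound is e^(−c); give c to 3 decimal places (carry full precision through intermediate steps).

Write 197 = (1 + δ)μ, so δ = 197/106.455 − 1 = 0.8505472…
Then the exponent is δ²μ/(2 + δ) = (197 − μ)² / (μ·(2 + δ)) = 27.016846.

27.017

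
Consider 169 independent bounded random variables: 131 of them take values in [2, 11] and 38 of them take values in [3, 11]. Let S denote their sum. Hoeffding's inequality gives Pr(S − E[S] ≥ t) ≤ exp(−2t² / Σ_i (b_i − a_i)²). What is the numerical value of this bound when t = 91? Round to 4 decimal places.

0.2809

Σ(b_i − a_i)² = 131·9² + 38·8² = 13043.
Exponent = 2·91² / 13043 = 1.26980.
Bound = exp(−1.26980) = 0.28089.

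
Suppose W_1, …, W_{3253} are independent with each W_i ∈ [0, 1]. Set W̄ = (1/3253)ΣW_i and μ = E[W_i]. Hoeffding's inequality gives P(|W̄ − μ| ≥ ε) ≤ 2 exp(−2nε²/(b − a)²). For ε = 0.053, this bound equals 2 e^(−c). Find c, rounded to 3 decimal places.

18.275

c = 2nε²/(b − a)² = 2·3253·0.053² / 1² = 18.2754.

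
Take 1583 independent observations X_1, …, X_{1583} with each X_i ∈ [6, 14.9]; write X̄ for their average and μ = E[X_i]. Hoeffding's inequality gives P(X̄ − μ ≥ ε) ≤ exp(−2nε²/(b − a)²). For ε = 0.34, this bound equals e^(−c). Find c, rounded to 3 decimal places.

4.620

c = 2nε²/(b − a)² = 2·1583·0.34² / 8.9² = 4.6205.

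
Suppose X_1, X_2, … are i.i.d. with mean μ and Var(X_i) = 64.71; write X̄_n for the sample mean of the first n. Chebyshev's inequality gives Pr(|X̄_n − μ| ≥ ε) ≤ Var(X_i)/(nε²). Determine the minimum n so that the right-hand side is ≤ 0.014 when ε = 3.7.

338

Require 64.71/(n·3.7²) ≤ 0.014, i.e. n ≥ 64.71/(0.014·3.7²) = 337.629.
The smallest integer n is 338.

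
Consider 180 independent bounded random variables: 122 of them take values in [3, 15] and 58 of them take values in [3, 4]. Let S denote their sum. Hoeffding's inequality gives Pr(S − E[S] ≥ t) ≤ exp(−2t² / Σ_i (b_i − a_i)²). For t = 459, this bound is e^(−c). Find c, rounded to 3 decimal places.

Σ(b_i − a_i)² = 122·12² + 58·1² = 17626.
c = 2t² / 17626 = 2·459² / 17626 = 23.9057.

23.906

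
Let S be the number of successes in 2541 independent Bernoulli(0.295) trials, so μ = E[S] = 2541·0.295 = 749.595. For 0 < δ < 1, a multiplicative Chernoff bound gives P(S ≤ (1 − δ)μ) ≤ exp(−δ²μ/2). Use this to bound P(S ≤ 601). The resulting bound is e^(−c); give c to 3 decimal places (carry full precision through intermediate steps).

Write 601 = (1 − δ)μ, so δ = 1 − 601/749.595 = 0.1982337…
Then the exponent is δ²μ/2 = (μ − 601)²/(2μ) = 14.728269.

14.728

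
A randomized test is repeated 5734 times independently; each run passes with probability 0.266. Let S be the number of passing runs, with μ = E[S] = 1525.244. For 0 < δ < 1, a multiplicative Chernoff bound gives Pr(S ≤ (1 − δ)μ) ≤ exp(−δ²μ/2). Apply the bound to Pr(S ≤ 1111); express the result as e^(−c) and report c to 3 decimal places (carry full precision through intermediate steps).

56.253

Write 1111 = (1 − δ)μ, so δ = 1 − 1111/1525.244 = 0.271592…
Then the exponent is δ²μ/2 = (μ − 1111)²/(2μ) = 56.252669.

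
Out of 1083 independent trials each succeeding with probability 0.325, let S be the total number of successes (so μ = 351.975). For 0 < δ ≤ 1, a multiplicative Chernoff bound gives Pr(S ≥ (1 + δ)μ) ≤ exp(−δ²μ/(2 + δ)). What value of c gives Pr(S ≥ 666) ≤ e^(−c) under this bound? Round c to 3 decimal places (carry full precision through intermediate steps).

96.870

Write 666 = (1 + δ)μ, so δ = 666/351.975 − 1 = 0.8921798…
Then the exponent is δ²μ/(2 + δ) = (666 − μ)² / (μ·(2 + δ)) = 96.870454.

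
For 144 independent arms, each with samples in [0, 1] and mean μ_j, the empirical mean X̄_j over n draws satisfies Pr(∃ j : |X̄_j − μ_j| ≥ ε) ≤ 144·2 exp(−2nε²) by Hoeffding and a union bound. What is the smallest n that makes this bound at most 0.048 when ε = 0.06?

1209

Need 2·144·exp(−2nε²) ≤ 0.048, i.e. exp(−2nε²) ≤ 0.048/288.
So 2nε² ≥ ln(288/0.048) = 8.699515.
Hence n ≥ 8.699515/(2·0.06²) = 1208.266.
The smallest integer n is 1209.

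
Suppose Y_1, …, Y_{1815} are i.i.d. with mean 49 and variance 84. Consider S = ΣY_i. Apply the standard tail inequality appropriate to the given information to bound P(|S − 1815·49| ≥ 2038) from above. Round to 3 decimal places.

0.037

With mean and variance of each term known, Chebyshev's inequality bounds the deviation of the sum (or sample mean).
Var(S) = n·Var(Y_i) = 1815·84 = 152460.
Chebyshev: P(|S − 1815·49| ≥ 2038) ≤ Var(S)/2038² = 152460/4153444 = 0.0367.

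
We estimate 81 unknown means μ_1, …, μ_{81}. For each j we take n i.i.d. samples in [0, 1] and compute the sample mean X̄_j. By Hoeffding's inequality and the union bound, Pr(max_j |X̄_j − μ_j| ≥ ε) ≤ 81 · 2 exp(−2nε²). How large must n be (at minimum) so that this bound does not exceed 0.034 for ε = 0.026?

6265

Need 2·81·exp(−2nε²) ≤ 0.034, i.e. exp(−2nε²) ≤ 0.034/162.
So 2nε² ≥ ln(162/0.034) = 8.468991.
Hence n ≥ 8.468991/(2·0.026²) = 6264.047.
The smallest integer n is 6265.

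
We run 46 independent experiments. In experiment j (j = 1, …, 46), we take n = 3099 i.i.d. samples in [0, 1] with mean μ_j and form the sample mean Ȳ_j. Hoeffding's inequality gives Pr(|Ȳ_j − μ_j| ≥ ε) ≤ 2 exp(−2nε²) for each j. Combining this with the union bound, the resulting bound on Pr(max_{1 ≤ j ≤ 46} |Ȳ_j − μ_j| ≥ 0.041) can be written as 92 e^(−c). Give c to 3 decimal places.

10.419

Union bound over the 46 events: Pr(max_{1 ≤ j ≤ 46} |Ȳ_j − μ_j| ≥ 0.041) ≤ 46·2·exp(−2nε²) = 92 exp(−2·3099·0.041²).
So c = 2·3099·0.041² = 10.4188.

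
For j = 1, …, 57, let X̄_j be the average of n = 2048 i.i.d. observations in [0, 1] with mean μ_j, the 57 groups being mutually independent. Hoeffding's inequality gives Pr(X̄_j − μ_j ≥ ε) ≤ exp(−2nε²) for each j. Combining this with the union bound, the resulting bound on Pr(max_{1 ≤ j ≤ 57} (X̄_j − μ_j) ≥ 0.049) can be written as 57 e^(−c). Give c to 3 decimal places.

Union bound over the 57 events: Pr(max_{1 ≤ j ≤ 57} (X̄_j − μ_j) ≥ 0.049) ≤ 57·exp(−2nε²) = 57 exp(−2·2048·0.049²).
So c = 2·2048·0.049² = 9.8345.

9.834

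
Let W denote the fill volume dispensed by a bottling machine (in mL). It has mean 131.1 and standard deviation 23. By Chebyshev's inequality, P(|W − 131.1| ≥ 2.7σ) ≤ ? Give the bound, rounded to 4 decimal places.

Chebyshev: P(|W − μ| ≥ t) ≤ Var(W)/t².
Var(W) = σ² = 23² = 529.
t = 2.7·23 = 62.1.
Bound = 529 / 3856.41 = 0.1372.

0.1372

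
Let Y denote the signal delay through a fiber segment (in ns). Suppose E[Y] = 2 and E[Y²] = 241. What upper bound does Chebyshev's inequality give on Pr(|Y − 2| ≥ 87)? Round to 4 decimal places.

0.0313

Var(Y) = E[Y²] − (E[Y])² = 241 − 4 = 237.
Chebyshev's inequality: Pr(|Y − μ| ≥ t) ≤ Var(Y)/t² = 237/7569 = 0.0313.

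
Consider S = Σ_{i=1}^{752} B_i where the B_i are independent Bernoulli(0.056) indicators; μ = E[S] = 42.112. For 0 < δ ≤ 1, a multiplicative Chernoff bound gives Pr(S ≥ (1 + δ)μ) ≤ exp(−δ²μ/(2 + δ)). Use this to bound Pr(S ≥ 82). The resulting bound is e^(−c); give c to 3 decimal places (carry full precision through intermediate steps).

Write 82 = (1 + δ)μ, so δ = 82/42.112 − 1 = 0.9471884…
Then the exponent is δ²μ/(2 + δ) = (82 − μ)² / (μ·(2 + δ)) = 12.819490.

12.819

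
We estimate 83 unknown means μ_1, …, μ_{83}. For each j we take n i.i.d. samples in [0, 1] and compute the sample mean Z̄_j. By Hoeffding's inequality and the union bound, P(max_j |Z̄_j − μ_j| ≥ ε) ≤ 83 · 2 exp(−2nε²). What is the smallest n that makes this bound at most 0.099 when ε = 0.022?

7671

Need 2·83·exp(−2nε²) ≤ 0.099, i.e. exp(−2nε²) ≤ 0.099/166.
So 2nε² ≥ ln(166/0.099) = 7.424623.
Hence n ≥ 7.424623/(2·0.022²) = 7670.065.
The smallest integer n is 7671.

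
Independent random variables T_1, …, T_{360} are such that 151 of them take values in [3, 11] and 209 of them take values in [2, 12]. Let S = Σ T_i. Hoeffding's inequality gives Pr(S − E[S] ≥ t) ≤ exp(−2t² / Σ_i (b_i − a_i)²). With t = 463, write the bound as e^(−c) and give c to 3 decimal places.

Σ(b_i − a_i)² = 151·8² + 209·10² = 30564.
c = 2t² / 30564 = 2·463² / 30564 = 14.0275.

14.028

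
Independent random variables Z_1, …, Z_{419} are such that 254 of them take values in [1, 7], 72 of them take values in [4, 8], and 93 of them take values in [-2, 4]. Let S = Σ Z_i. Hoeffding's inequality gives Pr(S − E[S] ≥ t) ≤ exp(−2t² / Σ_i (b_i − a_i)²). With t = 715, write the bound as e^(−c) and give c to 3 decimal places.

Σ(b_i − a_i)² = 254·6² + 72·4² + 93·6² = 13644.
c = 2t² / 13644 = 2·715² / 13644 = 74.9377.

74.938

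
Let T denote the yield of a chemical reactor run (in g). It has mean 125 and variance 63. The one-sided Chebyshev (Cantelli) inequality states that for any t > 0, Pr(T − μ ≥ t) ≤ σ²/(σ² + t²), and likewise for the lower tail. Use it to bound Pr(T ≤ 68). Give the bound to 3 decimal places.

0.019

Here σ² = 63 and t = 57, so σ² + t² = 3312.
Cantelli's bound: 63/3312 = 0.0190.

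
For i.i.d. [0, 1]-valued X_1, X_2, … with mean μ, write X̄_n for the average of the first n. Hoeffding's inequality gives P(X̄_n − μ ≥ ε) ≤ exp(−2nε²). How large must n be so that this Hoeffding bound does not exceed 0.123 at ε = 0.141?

Require exp(−2nε²) ≤ 0.123, i.e. 2nε² ≥ ln(1/0.123) = 2.095571.
So n ≥ 2.095571 / (2·0.141²) = 52.703.
The smallest integer n is 53.

53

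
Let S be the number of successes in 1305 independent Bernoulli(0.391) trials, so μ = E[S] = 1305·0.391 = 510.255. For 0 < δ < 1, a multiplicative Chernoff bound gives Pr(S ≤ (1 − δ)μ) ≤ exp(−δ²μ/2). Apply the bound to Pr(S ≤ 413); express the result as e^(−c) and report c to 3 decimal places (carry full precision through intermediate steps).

9.268

Write 413 = (1 − δ)μ, so δ = 1 − 413/510.255 = 0.1906008…
Then the exponent is δ²μ/2 = (μ − 413)²/(2μ) = 9.268439.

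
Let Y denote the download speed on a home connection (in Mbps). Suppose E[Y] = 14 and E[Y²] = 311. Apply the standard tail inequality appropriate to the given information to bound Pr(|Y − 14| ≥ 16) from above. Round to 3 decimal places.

0.449

The first two moments determine the variance, so Chebyshev's inequality is the sharpest standard bound available.
Var(Y) = E[Y²] − (E[Y])² = 311 − 196 = 115.
Chebyshev's inequality: Pr(|Y − μ| ≥ t) ≤ Var(Y)/t² = 115/256 = 0.4492.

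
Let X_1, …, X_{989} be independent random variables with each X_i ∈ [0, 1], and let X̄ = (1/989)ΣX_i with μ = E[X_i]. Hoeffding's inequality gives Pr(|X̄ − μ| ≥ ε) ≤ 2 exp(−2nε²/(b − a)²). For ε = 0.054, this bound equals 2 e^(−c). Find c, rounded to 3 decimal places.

c = 2nε²/(b − a)² = 2·989·0.054² / 1² = 5.7678.

5.768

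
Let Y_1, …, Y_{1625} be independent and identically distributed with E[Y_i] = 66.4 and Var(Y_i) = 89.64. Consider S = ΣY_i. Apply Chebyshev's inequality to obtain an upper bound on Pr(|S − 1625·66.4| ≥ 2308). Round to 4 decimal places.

Var(S) = n·Var(Y_i) = 1625·89.64 = 145665.
Chebyshev: Pr(|S − 1625·66.4| ≥ 2308) ≤ Var(S)/2308² = 145665/5326864 = 0.0273.

0.0273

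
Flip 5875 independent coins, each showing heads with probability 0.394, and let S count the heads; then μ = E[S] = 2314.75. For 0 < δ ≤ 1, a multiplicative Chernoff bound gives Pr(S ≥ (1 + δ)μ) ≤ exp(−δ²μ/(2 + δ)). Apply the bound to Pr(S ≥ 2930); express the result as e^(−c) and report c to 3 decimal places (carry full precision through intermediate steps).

72.174

Write 2930 = (1 + δ)μ, so δ = 2930/2314.75 − 1 = 0.2657954…
Then the exponent is δ²μ/(2 + δ) = (2930 − μ)² / (μ·(2 + δ)) = 72.173614.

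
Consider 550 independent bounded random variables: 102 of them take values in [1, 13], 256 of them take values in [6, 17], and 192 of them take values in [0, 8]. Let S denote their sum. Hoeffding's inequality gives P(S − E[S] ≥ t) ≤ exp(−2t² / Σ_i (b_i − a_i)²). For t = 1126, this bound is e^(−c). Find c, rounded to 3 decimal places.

43.756

Σ(b_i − a_i)² = 102·12² + 256·11² + 192·8² = 57952.
c = 2t² / 57952 = 2·1126² / 57952 = 43.7561.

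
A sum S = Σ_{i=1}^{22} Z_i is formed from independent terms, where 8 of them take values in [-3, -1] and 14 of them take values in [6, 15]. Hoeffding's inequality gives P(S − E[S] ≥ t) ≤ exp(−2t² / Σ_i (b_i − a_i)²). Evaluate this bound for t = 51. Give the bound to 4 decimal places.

0.0115

Σ(b_i − a_i)² = 8·2² + 14·9² = 1166.
Exponent = 2·51² / 1166 = 4.46141.
Bound = exp(−4.46141) = 0.01155.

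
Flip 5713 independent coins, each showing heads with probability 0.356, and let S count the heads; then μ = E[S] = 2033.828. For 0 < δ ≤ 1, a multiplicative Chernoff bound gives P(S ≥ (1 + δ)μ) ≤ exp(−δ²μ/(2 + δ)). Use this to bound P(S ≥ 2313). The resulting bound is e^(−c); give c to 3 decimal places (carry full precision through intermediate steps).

17.930

Write 2313 = (1 + δ)μ, so δ = 2313/2033.828 − 1 = 0.1372643…
Then the exponent is δ²μ/(2 + δ) = (2313 − μ)² / (μ·(2 + δ)) = 17.929627.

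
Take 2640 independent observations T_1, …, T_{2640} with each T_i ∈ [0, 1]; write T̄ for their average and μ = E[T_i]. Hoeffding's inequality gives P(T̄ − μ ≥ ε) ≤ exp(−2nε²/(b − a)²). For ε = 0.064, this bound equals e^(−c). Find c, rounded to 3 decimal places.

21.627

c = 2nε²/(b − a)² = 2·2640·0.064² / 1² = 21.6269.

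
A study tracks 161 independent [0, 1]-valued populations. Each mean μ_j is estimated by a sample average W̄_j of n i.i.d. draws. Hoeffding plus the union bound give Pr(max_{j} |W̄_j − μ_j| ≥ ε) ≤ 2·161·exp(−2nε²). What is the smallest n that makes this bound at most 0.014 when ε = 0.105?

Need 2·161·exp(−2nε²) ≤ 0.014, i.e. exp(−2nε²) ≤ 0.014/322.
So 2nε² ≥ ln(322/0.014) = 10.043249.
Hence n ≥ 10.043249/(2·0.105²) = 455.476.
The smallest integer n is 456.

456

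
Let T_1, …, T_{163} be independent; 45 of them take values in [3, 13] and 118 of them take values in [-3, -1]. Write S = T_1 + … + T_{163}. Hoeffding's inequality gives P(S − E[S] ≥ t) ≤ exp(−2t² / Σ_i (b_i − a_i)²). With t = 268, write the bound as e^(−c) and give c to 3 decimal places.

Σ(b_i − a_i)² = 45·10² + 118·2² = 4972.
c = 2t² / 4972 = 2·268² / 4972 = 28.8914.

28.891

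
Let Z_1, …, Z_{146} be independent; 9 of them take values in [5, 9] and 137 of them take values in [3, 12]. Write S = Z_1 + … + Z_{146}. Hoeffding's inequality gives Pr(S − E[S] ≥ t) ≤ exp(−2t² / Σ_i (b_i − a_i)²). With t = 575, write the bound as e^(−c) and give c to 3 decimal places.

Σ(b_i − a_i)² = 9·4² + 137·9² = 11241.
c = 2t² / 11241 = 2·575² / 11241 = 58.8248.

58.825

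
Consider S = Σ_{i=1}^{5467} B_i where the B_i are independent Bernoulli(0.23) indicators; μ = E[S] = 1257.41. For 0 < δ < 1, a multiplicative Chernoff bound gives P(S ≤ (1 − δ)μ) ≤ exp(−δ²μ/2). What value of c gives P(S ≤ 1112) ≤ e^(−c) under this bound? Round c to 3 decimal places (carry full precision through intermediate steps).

8.408

Write 1112 = (1 − δ)μ, so δ = 1 − 1112/1257.41 = 0.1156425…
Then the exponent is δ²μ/2 = (μ − 1112)²/(2μ) = 8.407786.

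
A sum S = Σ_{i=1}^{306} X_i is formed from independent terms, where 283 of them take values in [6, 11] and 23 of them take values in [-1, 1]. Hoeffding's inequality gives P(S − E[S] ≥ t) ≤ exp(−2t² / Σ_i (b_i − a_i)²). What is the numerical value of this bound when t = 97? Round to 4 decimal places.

Σ(b_i − a_i)² = 283·5² + 23·2² = 7167.
Exponent = 2·97² / 7167 = 2.62565.
Bound = exp(−2.62565) = 0.07239.

0.0724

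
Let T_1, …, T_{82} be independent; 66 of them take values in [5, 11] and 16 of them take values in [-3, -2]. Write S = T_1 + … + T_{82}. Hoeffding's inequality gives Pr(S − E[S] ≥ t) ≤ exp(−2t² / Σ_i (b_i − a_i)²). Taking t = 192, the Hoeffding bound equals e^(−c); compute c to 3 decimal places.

Σ(b_i − a_i)² = 66·6² + 16·1² = 2392.
c = 2t² / 2392 = 2·192² / 2392 = 30.8227.

30.823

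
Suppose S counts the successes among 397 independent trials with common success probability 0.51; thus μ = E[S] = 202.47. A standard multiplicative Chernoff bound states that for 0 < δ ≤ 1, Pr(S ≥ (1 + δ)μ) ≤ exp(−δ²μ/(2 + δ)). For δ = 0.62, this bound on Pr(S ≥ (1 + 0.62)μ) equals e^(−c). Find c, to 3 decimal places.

29.706

c = δ²μ/(2 + δ) = 0.62²·202.47/(2 + 0.62) = 29.7059.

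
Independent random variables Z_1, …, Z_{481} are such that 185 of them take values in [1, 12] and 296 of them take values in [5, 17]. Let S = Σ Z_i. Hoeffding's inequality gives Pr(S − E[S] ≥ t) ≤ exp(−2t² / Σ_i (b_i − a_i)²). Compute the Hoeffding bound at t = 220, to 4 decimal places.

0.2256

Σ(b_i − a_i)² = 185·11² + 296·12² = 65009.
Exponent = 2·220² / 65009 = 1.48902.
Bound = exp(−1.48902) = 0.22559.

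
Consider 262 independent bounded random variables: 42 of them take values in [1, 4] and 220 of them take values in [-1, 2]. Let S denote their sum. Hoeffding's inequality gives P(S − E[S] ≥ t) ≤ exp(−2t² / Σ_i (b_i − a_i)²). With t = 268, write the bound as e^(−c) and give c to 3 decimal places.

Σ(b_i − a_i)² = 42·3² + 220·3² = 2358.
c = 2t² / 2358 = 2·268² / 2358 = 60.9194.

60.919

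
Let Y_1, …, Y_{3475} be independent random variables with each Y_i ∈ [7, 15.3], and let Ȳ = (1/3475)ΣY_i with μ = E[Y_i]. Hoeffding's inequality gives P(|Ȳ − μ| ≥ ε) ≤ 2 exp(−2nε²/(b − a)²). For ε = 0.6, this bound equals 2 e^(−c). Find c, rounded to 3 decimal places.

36.319

c = 2nε²/(b − a)² = 2·3475·0.6² / 8.3² = 36.3188.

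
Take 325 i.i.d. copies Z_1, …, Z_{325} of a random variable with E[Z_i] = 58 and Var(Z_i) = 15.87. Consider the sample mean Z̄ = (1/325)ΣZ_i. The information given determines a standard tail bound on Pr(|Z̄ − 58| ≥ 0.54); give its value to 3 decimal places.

With mean and variance of each term known, Chebyshev's inequality bounds the deviation of the sum (or sample mean).
Var(Z̄) = Var(Z_i)/n = 15.87/325 = 0.048831.
Chebyshev: Pr(|Z̄ − 58| ≥ 0.54) ≤ Var(Z̄)/(0.54)² = 15.87/(325·0.54²) = 0.1675.

0.167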